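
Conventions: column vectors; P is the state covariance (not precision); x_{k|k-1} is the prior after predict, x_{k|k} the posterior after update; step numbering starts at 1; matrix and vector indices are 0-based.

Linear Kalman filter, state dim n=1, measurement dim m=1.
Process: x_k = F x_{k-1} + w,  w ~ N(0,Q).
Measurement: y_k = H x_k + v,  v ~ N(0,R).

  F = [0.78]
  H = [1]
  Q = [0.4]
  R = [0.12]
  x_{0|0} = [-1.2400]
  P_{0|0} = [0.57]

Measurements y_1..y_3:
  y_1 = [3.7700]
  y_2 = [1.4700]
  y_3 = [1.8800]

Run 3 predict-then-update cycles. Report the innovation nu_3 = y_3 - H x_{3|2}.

step 1: x^-=[-0.9672]  P^-=[0.7468]  S=[0.8668]  K=[0.8616]  nu=[4.7372]  x^+=[3.1142]  P^+=[0.1034]
step 2: x^-=[2.4291]  P^-=[0.4629]  S=[0.5829]  K=[0.7941]  nu=[-0.9591]  x^+=[1.6674]  P^+=[0.0953]
step 3: x^-=[1.3006]  P^-=[0.4580]  S=[0.5780]  K=[0.7924]  nu=[0.5794]  x^+=[1.7597]  P^+=[0.0951]

innov = [0.5794]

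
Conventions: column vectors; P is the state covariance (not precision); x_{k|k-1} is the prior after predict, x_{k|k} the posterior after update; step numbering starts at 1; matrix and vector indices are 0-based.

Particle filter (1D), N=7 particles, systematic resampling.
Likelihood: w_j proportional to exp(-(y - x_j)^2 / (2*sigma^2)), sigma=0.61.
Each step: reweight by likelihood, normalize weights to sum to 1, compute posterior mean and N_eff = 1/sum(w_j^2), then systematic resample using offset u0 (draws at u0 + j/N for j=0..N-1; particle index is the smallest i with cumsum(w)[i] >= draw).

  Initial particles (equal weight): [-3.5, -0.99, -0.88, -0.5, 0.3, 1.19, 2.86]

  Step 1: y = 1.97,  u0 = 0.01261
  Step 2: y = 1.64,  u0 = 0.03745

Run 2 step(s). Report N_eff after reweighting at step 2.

N_eff = 4.2871

step 1: w=[0.0000, 0.0000, 0.0000, 0.0003, 0.0291, 0.5449, 0.4257]  mean=1.8743  Neff=2.0880  idx=[4, 5, 5, 5, 6, 6, 6]
step 2: w=[0.0322, 0.2739, 0.2739, 0.2739, 0.0487, 0.0487, 0.0487]  mean=1.4052  Neff=4.2871  idx=[1, 1, 2, 2, 3, 3, 4]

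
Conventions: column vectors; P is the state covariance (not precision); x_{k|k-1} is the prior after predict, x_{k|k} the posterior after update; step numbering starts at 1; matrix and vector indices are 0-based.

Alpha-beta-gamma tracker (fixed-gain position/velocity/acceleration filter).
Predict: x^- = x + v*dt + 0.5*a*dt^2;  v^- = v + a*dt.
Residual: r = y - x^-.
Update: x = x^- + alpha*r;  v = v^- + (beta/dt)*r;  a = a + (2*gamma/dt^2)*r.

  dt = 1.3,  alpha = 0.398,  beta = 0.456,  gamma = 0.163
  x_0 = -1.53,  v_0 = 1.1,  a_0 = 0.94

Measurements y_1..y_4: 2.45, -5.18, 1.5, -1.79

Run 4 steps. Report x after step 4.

step 1: x_pred=0.6943  r=1.7557  x^+=1.3931  v^+=2.9378  a^+=1.2787
step 2: x_pred=6.2927  r=-11.4727  x^+=1.7266  v^+=0.5758  a^+=-0.9344
step 3: x_pred=1.6856  r=-0.1856  x^+=1.6117  v^+=-0.7040  a^+=-0.9702
step 4: x_pred=-0.1233  r=-1.6667  x^+=-0.7867  v^+=-2.5499  a^+=-1.2917

x_post = -0.7867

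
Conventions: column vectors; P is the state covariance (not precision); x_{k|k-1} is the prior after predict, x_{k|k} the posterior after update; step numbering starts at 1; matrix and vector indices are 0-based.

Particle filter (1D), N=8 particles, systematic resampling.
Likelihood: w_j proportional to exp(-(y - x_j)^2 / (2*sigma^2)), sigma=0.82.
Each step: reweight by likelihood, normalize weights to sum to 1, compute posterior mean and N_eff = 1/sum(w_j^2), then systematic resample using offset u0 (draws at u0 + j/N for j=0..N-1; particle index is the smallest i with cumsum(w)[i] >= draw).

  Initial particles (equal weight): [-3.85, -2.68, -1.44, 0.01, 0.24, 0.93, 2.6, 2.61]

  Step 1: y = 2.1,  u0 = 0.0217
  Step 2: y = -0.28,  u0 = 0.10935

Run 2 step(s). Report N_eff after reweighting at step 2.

N_eff = 1.7405

step 1: w=[0.0000, 0.0000, 0.0000, 0.0182, 0.0358, 0.1696, 0.3896, 0.3867]  mean=2.1888  Neff=3.0145  idx=[4, 5, 6, 6, 6, 7, 7, 7]
step 2: w=[0.7009, 0.2885, 0.0018, 0.0018, 0.0018, 0.0017, 0.0017, 0.0017]  mean=0.4640  Neff=1.7405  idx=[0, 0, 0, 0, 0, 1, 1, 1]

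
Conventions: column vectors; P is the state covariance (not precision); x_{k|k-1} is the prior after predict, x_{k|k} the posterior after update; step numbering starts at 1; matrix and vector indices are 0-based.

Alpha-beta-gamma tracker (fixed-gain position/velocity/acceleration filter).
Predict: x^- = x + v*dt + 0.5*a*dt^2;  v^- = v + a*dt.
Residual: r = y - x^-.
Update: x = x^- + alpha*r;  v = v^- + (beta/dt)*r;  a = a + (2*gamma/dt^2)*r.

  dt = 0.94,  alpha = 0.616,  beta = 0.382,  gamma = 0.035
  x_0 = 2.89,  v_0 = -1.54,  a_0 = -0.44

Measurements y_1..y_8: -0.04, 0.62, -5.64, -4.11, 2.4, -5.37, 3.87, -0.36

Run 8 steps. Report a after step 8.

a_post = 0.3476

step 1: x_pred=1.2480  r=-1.2880  x^+=0.4546  v^+=-2.4770  a^+=-0.5420
step 2: x_pred=-2.1133  r=2.7333  x^+=-0.4296  v^+=-1.8758  a^+=-0.3255
step 3: x_pred=-2.3366  r=-3.3034  x^+=-4.3715  v^+=-3.5242  a^+=-0.5872
step 4: x_pred=-7.9437  r=3.8337  x^+=-5.5821  v^+=-2.5182  a^+=-0.2835
step 5: x_pred=-8.0745  r=10.4745  x^+=-1.6222  v^+=1.4720  a^+=0.5463
step 6: x_pred=0.0028  r=-5.3728  x^+=-3.3068  v^+=-0.1979  a^+=0.1207
step 7: x_pred=-3.4396  r=7.3096  x^+=1.0631  v^+=2.8860  a^+=0.6997
step 8: x_pred=4.0851  r=-4.4451  x^+=1.3469  v^+=1.7373  a^+=0.3476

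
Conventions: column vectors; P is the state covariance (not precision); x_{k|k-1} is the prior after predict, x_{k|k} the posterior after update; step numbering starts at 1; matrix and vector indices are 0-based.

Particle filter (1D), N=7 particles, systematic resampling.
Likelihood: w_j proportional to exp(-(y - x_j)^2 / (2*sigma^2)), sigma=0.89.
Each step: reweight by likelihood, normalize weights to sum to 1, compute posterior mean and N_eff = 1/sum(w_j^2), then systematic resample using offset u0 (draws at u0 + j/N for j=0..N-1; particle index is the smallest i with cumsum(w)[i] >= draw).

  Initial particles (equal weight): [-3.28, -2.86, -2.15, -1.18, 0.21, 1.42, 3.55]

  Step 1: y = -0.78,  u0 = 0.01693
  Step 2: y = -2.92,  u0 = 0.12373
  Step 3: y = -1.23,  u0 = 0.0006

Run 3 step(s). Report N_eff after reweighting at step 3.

step 1: w=[0.0103, 0.0347, 0.1627, 0.4808, 0.2865, 0.0251, 0.0000]  mean=-0.9542  Neff=2.9269  idx=[1, 2, 3, 3, 3, 4, 4]
step 2: w=[0.4677, 0.3224, 0.0693, 0.0693, 0.0693, 0.0010, 0.0010]  mean=-2.2757  Neff=2.9667  idx=[0, 0, 0, 1, 1, 2, 4]
step 3: w=[0.0501, 0.0501, 0.0501, 0.1571, 0.1571, 0.2677, 0.2677]  mean=-1.7374  Neff=4.9941  idx=[0, 2, 3, 4, 5, 5, 6]

N_eff = 4.9941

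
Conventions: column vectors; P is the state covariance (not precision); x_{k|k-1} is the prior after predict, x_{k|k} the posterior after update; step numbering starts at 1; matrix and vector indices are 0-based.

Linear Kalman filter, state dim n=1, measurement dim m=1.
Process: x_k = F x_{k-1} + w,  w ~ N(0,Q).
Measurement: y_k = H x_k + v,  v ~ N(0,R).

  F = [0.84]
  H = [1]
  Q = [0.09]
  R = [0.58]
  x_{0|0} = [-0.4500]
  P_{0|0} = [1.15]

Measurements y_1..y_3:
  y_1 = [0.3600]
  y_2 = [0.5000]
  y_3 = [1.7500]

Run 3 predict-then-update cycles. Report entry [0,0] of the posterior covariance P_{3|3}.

step 1: x^-=[-0.3780]  P^-=[0.9014]  S=[1.4814]  K=[0.6085]  nu=[0.7380]  x^+=[0.0711]  P^+=[0.3529]
step 2: x^-=[0.0597]  P^-=[0.3390]  S=[0.9190]  K=[0.3689]  nu=[0.4403]  x^+=[0.2221]  P^+=[0.2140]
step 3: x^-=[0.1866]  P^-=[0.2410]  S=[0.8210]  K=[0.2935]  nu=[1.5634]  x^+=[0.6455]  P^+=[0.1702]

P_post[0,0] = 0.1702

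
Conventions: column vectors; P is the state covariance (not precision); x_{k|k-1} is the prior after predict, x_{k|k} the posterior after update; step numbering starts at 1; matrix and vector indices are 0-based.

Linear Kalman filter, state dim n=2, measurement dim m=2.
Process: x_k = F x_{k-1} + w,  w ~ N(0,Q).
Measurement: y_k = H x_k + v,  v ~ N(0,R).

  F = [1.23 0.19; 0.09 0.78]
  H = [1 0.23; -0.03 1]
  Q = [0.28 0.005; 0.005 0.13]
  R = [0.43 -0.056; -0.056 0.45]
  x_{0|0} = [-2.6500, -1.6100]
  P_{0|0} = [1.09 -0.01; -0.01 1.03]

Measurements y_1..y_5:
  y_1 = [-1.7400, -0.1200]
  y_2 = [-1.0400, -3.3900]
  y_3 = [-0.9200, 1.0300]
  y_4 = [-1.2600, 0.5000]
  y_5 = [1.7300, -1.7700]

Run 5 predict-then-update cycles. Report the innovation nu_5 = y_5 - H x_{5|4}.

innov = [3.3830, -1.5899]

step 1: x^-=[-3.5654, -1.4943]  P^-=[1.9616 0.2685; 0.2685 0.7641]  S=[2.5555 0.3276; 0.3276 1.1997]  K=[0.7972 -0.0429; 0.0965 0.6038]  nu=[2.1691, 1.2673]  x^+=[-1.8905, -0.5198]  P^+=[0.3575 -0.0532; -0.0532 0.2647]
step 2: x^-=[-2.4240, -0.5756]  P^-=[0.8055 0.0318; 0.0318 0.2865]  S=[1.2653 0.0173; 0.0173 0.7353]  K=[0.6425 -0.0047; 0.0719 0.3866]  nu=[1.5164, -2.8871]  x^+=[-1.4362, -1.5827]  P^+=[0.2833 -0.0296; -0.0296 0.1691]
step 3: x^-=[-2.0672, -1.3638]  P^-=[0.7009 0.0325; 0.0325 0.2310]  S=[1.1581 0.0084; 0.0084 0.6797]  K=[0.6116 0.0093; 0.0715 0.3375]  nu=[1.4609, 2.3318]  x^+=[-1.1519, -0.4723]  P^+=[0.2675 -0.0220; -0.0220 0.1472]
step 4: x^-=[-1.5066, -0.4720]  P^-=[0.6798 0.0349; 0.0349 0.2187]  S=[1.1374 0.0086; 0.0086 0.6672]  K=[0.6046 0.0140; 0.0725 0.3252]  nu=[0.3551, 0.9268]  x^+=[-1.2789, -0.1449]  P^+=[0.2637 -0.0196; -0.0196 0.1417]
step 5: x^-=[-1.6005, -0.2281]  P^-=[0.6749 0.0360; 0.0360 0.2156]  S=[1.1329 0.0091; 0.0091 0.6640]  K=[0.6029 0.0155; 0.0730 0.3220]  nu=[3.3830, -1.5899]  x^+=[0.4146, -0.4932]  P^+=[0.2627 -0.0189; -0.0189 0.1403]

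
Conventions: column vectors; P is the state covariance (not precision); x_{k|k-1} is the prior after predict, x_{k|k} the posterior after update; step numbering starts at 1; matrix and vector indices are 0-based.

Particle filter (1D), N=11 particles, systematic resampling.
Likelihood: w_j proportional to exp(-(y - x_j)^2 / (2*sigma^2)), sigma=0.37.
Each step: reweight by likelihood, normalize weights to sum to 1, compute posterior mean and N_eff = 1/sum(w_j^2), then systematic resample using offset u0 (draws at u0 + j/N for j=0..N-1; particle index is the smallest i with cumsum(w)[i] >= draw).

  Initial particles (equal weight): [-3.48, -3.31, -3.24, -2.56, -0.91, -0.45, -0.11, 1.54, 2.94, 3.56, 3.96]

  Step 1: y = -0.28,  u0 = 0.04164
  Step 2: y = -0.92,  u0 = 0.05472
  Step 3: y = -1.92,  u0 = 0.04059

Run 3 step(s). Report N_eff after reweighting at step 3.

N_eff = 3.2197

step 1: w=[0.0000, 0.0000, 0.0000, 0.0000, 0.1154, 0.4423, 0.4423, 0.0000, 0.0000, 0.0000, 0.0000]  mean=-0.3527  Neff=2.4715  idx=[4, 5, 5, 5, 5, 5, 6, 6, 6, 6, 6]
step 2: w=[0.2712, 0.1211, 0.1211, 0.1211, 0.1211, 0.1211, 0.0247, 0.0247, 0.0247, 0.0247, 0.0247]  mean=-0.5327  Neff=6.6725  idx=[0, 0, 0, 1, 2, 2, 3, 4, 5, 5, 9]
step 3: w=[0.3217, 0.3217, 0.3217, 0.0050, 0.0050, 0.0050, 0.0050, 0.0050, 0.0050, 0.0050, 0.0001]  mean=-0.8939  Neff=3.2197  idx=[0, 0, 0, 0, 1, 1, 1, 2, 2, 2, 2]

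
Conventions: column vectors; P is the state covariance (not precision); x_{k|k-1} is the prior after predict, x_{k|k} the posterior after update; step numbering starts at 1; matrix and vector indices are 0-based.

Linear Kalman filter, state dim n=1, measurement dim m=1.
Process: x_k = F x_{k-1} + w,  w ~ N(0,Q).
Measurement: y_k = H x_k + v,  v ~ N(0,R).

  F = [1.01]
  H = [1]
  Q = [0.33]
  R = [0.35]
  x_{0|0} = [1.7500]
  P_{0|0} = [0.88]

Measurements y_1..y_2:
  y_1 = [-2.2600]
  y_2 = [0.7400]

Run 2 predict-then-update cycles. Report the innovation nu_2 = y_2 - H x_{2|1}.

step 1: x^-=[1.7675]  P^-=[1.2277]  S=[1.5777]  K=[0.7782]  nu=[-4.0275]  x^+=[-1.3665]  P^+=[0.2724]
step 2: x^-=[-1.3802]  P^-=[0.6078]  S=[0.9578]  K=[0.6346]  nu=[2.1202]  x^+=[-0.0347]  P^+=[0.2221]

innov = [2.1202]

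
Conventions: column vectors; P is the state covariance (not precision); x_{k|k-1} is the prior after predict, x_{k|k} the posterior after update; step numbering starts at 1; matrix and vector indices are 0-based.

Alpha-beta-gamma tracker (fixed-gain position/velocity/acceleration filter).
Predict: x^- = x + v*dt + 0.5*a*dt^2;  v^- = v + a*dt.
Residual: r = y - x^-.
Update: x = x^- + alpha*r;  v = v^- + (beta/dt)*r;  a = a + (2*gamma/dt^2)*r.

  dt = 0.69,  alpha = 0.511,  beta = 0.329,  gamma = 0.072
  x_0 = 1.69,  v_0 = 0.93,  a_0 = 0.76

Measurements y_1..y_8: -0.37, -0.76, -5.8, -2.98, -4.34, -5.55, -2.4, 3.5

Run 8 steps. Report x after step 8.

step 1: x_pred=2.5126  r=-2.8826  x^+=1.0396  v^+=0.0799  a^+=-0.1119
step 2: x_pred=1.0681  r=-1.8281  x^+=0.1340  v^+=-0.8689  a^+=-0.6648
step 3: x_pred=-0.6239  r=-5.1761  x^+=-3.2689  v^+=-3.7957  a^+=-2.2304
step 4: x_pred=-6.4188  r=3.4388  x^+=-4.6616  v^+=-3.6950  a^+=-1.1903
step 5: x_pred=-7.4944  r=3.1544  x^+=-5.8825  v^+=-3.0122  a^+=-0.2362
step 6: x_pred=-8.0171  r=2.4671  x^+=-6.7564  v^+=-1.9988  a^+=0.5100
step 7: x_pred=-8.0142  r=5.6142  x^+=-5.1453  v^+=1.0301  a^+=2.2081
step 8: x_pred=-3.9090  r=7.4090  x^+=-0.1230  v^+=6.0863  a^+=4.4490

x_post = -0.1230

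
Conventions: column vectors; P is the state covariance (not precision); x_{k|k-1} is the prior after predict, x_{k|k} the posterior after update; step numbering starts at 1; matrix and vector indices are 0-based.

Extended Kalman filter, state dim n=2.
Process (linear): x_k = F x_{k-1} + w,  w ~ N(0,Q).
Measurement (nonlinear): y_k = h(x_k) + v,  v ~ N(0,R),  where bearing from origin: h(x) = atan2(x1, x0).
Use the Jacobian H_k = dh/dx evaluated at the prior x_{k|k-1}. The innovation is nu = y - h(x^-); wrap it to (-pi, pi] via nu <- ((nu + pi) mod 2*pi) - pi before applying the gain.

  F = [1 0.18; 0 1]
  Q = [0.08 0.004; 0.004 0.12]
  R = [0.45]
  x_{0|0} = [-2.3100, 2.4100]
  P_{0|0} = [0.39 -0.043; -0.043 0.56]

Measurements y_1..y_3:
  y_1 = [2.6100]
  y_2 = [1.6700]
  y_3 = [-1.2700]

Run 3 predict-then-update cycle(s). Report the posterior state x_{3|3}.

x_post = [-2.2699, 1.4916]

step 1: x^-=[-1.8762, 2.4100]  P^-=[0.4727 0.0618; 0.0618 0.6800]  H_jac=[-0.2584 -0.2011]  S=[0.5155]  K=[-0.2610; -0.2963]  nu=[0.3777]  x^+=[-1.9748, 2.2981]  P^+=[0.4375 0.0219; 0.0219 0.6347]
step 2: x^-=[-1.5611, 2.2981]  P^-=[0.5460 0.1402; 0.1402 0.7547]  H_jac=[-0.2977 -0.2023]  S=[0.5462]  K=[-0.3496; -0.3559]  nu=[-0.4975]  x^+=[-1.3872, 2.4752]  P^+=[0.4793 0.0722; 0.0722 0.6856]
step 3: x^-=[-0.9417, 2.4752]  P^-=[0.6075 0.1996; 0.1996 0.8056]  H_jac=[-0.3529 -0.1343]  S=[0.5591]  K=[-0.4314; -0.3195]  nu=[3.0788]  x^+=[-2.2699, 1.4916]  P^+=[0.5034 0.1226; 0.1226 0.7485]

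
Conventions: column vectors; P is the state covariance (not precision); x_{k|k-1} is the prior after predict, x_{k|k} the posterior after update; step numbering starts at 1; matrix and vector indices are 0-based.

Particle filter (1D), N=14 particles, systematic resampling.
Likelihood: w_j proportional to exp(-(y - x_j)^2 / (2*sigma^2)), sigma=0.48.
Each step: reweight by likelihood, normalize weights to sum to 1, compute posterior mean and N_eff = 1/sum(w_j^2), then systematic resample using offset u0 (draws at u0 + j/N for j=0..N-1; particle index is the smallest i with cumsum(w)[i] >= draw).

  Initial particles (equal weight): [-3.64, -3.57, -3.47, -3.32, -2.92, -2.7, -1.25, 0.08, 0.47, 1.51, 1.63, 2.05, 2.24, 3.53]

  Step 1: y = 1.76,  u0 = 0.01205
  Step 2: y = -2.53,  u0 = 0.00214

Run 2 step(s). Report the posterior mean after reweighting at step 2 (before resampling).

step 1: w=[0.0000, 0.0000, 0.0000, 0.0000, 0.0000, 0.0000, 0.0000, 0.0007, 0.0082, 0.2640, 0.2915, 0.2519, 0.1834, 0.0003]  mean=1.8061  Neff=3.9708  idx=[9, 9, 9, 9, 10, 10, 10, 10, 11, 11, 11, 11, 12, 12]
step 2: w=[0.2236, 0.2236, 0.2236, 0.2236, 0.0264, 0.0264, 0.0264, 0.0264, 0.0000, 0.0000, 0.0000, 0.0000, 0.0000, 0.0000]  mean=1.5227  Neff=4.9329  idx=[0, 0, 0, 0, 1, 1, 1, 2, 2, 2, 3, 3, 3, 5]

post_mean = 1.5227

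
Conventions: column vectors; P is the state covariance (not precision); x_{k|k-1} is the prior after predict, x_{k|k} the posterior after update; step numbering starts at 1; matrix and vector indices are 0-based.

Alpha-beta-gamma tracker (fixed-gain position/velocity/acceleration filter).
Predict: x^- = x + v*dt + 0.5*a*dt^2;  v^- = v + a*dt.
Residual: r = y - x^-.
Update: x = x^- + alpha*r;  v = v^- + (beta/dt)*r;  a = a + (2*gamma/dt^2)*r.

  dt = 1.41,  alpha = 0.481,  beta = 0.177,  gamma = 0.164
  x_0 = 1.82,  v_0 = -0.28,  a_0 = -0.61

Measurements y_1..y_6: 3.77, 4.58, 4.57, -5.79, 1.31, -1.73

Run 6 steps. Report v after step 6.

v_post = -1.7019

step 1: x_pred=0.8188  r=2.9512  x^+=2.2383  v^+=-0.7696  a^+=-0.1231
step 2: x_pred=1.0308  r=3.5492  x^+=2.7380  v^+=-0.4977  a^+=0.4624
step 3: x_pred=2.4959  r=2.0741  x^+=3.4936  v^+=0.4147  a^+=0.8046
step 4: x_pred=4.8782  r=-10.6682  x^+=-0.2532  v^+=0.2101  a^+=-0.9554
step 5: x_pred=-0.9068  r=2.2168  x^+=0.1595  v^+=-0.8588  a^+=-0.5897
step 6: x_pred=-1.6376  r=-0.0924  x^+=-1.6820  v^+=-1.7019  a^+=-0.6049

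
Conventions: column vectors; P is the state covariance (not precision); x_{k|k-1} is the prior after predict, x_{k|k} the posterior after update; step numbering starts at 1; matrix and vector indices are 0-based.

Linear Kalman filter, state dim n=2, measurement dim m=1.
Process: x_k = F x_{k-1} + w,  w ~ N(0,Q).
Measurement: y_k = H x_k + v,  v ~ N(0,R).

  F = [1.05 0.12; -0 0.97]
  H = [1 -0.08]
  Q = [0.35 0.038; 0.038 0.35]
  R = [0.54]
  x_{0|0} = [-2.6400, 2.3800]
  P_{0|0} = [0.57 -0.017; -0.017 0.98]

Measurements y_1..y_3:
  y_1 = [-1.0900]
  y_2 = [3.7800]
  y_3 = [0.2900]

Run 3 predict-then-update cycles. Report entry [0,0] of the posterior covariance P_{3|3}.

P_post[0,0] = 0.3411

step 1: x^-=[-2.4864, 2.3086]  P^-=[0.9883 0.1348; 0.1348 1.2721]  S=[1.5148]  K=[0.6453; 0.0218]  nu=[1.5811]  x^+=[-1.4662, 2.3430]  P^+=[0.3575 0.1135; 0.1135 1.2714]
step 2: x^-=[-1.2583, 2.2727]  P^-=[0.7911 0.3016; 0.3016 1.5462]  S=[1.2927]  K=[0.5933; 0.1376]  nu=[5.2201]  x^+=[1.8387, 2.9910]  P^+=[0.3361 0.1960; 0.1960 1.5218]
step 3: x^-=[2.2895, 2.9012]  P^-=[0.7918 0.4148; 0.4148 1.7818]  S=[1.2769]  K=[0.5941; 0.2132]  nu=[-1.7674]  x^+=[1.2394, 2.5244]  P^+=[0.3411 0.2530; 0.2530 1.7238]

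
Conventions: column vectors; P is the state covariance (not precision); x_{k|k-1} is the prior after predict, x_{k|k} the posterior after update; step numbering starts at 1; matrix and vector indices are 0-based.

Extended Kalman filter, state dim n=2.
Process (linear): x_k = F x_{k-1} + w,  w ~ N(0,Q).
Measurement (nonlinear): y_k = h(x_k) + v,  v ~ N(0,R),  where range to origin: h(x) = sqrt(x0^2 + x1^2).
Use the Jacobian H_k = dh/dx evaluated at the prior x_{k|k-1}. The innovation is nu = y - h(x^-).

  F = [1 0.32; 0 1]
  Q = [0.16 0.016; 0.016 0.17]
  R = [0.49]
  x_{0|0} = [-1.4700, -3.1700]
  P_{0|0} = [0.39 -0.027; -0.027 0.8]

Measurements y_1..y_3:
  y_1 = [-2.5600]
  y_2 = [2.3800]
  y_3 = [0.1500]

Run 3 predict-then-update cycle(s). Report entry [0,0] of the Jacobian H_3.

H_jac[0,0] = 0.5020

step 1: x^-=[-2.4844, -3.1700]  P^-=[0.6146 0.2450; 0.2450 0.9700]  H_jac=[-0.6169 -0.7871]  S=[1.5627]  K=[-0.3660; -0.5853]  nu=[-6.5875]  x^+=[-0.0732, 0.6855]  P^+=[0.4053 -0.0898; -0.0898 0.4347]
step 2: x^-=[0.1461, 0.6855]  P^-=[0.5524 0.0653; 0.0653 0.6047]  H_jac=[0.2085 0.9780]  S=[1.1191]  K=[0.1600; 0.5407]  nu=[1.6791]  x^+=[0.4148, 1.5933]  P^+=[0.5237 -0.0315; -0.0315 0.2776]
step 3: x^-=[0.9247, 1.5933]  P^-=[0.6920 0.0734; 0.0734 0.4476]  H_jac=[0.5020 0.8649]  S=[1.0629]  K=[0.3865; 0.3989]  nu=[-1.6922]  x^+=[0.2707, 0.9184]  P^+=[0.5332 -0.0905; -0.0905 0.2785]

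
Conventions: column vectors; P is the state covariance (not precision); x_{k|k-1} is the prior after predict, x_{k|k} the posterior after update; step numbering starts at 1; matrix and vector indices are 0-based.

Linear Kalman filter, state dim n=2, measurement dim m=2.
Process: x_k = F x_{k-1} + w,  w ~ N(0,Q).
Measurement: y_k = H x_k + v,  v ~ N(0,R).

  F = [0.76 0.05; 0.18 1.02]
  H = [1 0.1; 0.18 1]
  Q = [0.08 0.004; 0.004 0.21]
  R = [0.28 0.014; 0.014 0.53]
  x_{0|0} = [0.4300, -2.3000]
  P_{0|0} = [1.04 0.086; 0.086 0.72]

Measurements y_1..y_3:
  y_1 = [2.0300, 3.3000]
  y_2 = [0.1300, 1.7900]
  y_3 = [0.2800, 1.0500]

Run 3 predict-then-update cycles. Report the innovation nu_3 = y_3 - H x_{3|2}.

step 1: x^-=[0.2118, -2.2686]  P^-=[0.6890 0.2504; 0.2504 1.0244]  S=[1.0294 0.4954; 0.4954 1.6668]  K=[0.6833 0.0216; 0.0397 0.6298]  nu=[2.0451, 5.5305]  x^+=[1.7285, 1.2957]  P^+=[0.1930 -0.0137; -0.0137 0.3368]
step 2: x^-=[1.3784, 1.6327]  P^-=[0.1913 0.0368; 0.0368 0.5616]  S=[0.4843 0.1421; 0.1421 1.1111]  K=[0.3987 0.0131; 0.0436 0.5059]  nu=[-1.4117, -0.0908]  x^+=[0.8143, 1.5252]  P^+=[0.1126 -0.0077; -0.0077 0.2701]
step 3: x^-=[0.6952, 1.7023]  P^-=[0.1451 0.0271; 0.0271 0.4918]  S=[0.4355 0.1169; 0.1169 1.0363]  K=[0.3359 0.0135; 0.0480 0.4739]  nu=[-0.5854, -0.7775]  x^+=[0.4881, 1.3058]  P^+=[0.0948 -0.0052; -0.0052 0.2528]

innov = [-0.5854, -0.7775]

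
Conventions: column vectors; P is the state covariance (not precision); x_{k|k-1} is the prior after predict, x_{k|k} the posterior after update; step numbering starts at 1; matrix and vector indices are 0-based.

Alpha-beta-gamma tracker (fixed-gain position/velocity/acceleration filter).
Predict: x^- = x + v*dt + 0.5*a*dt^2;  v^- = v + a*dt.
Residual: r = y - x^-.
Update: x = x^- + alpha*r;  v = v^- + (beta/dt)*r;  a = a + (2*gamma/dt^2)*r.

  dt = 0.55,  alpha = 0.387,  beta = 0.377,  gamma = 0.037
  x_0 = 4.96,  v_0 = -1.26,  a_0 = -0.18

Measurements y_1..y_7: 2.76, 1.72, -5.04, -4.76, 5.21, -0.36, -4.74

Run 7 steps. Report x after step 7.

x_post = -1.0917

step 1: x_pred=4.2398  r=-1.4798  x^+=3.6671  v^+=-2.3733  a^+=-0.5420
step 2: x_pred=2.2798  r=-0.5598  x^+=2.0632  v^+=-3.0551  a^+=-0.6789
step 3: x_pred=0.2801  r=-5.3201  x^+=-1.7788  v^+=-7.0753  a^+=-1.9804
step 4: x_pred=-5.9697  r=1.2097  x^+=-5.5015  v^+=-7.3353  a^+=-1.6845
step 5: x_pred=-9.7907  r=15.0007  x^+=-3.9854  v^+=2.0206  a^+=1.9851
step 6: x_pred=-2.5739  r=2.2139  x^+=-1.7171  v^+=4.6299  a^+=2.5267
step 7: x_pred=1.2115  r=-5.9515  x^+=-1.0917  v^+=1.9401  a^+=1.0708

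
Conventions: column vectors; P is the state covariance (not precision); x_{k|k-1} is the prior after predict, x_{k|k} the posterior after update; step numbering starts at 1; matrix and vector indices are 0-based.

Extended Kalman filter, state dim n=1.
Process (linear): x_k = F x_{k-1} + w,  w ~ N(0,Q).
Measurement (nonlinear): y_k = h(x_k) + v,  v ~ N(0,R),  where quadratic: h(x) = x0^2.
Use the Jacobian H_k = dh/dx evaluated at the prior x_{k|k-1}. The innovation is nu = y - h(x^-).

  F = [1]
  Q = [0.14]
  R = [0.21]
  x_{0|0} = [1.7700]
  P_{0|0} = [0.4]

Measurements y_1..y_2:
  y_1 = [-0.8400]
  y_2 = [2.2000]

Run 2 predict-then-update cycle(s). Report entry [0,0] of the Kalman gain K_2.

step 1: x^-=[1.7700]  P^-=[0.5400]  H_jac=[3.5400]  S=[6.9771]  K=[0.2740]  nu=[-3.9729]  x^+=[0.6815]  P^+=[0.0163]
step 2: x^-=[0.6815]  P^-=[0.1563]  H_jac=[1.3630]  S=[0.5003]  K=[0.4257]  nu=[1.7356]  x^+=[1.4203]  P^+=[0.0656]

K[0,0] = 0.4257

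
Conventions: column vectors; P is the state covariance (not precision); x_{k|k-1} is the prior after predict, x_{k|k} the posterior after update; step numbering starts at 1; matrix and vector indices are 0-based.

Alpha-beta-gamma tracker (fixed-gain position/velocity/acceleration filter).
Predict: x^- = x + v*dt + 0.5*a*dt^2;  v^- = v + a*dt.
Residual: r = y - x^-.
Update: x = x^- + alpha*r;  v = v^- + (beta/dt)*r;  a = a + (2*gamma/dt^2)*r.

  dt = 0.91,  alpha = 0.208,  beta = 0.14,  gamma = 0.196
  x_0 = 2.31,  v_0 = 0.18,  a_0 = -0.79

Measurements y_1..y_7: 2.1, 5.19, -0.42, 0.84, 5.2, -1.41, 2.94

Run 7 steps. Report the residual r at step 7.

step 1: x_pred=2.1467  r=-0.0467  x^+=2.1370  v^+=-0.5461  a^+=-0.8121
step 2: x_pred=1.3038  r=3.8862  x^+=2.1121  v^+=-0.6872  a^+=1.0275
step 3: x_pred=1.9122  r=-2.3322  x^+=1.4271  v^+=-0.1110  a^+=-0.0765
step 4: x_pred=1.2944  r=-0.4544  x^+=1.1999  v^+=-0.2505  a^+=-0.2916
step 5: x_pred=0.8512  r=4.3488  x^+=1.7558  v^+=0.1532  a^+=1.7670
step 6: x_pred=2.6268  r=-4.0368  x^+=1.7871  v^+=1.1401  a^+=-0.1439
step 7: x_pred=2.7651  r=0.1749  x^+=2.8014  v^+=1.0361  a^+=-0.0611

resid = 0.1749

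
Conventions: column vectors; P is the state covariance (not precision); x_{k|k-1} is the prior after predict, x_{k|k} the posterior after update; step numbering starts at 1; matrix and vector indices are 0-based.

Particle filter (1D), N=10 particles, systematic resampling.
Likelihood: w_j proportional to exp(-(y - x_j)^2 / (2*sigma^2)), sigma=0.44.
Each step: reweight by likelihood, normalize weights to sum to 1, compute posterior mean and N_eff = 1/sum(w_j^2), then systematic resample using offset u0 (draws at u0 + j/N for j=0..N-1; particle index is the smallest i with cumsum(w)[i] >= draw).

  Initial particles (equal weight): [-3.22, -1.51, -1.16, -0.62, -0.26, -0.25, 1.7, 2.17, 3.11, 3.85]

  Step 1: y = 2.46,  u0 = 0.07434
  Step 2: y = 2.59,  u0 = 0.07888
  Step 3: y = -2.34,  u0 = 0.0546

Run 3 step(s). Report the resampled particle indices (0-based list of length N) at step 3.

step 1: w=[0.0000, 0.0000, 0.0000, 0.0000, 0.0000, 0.0000, 0.1639, 0.5864, 0.2447, 0.0050]  mean=2.3313  Neff=2.3221  idx=[6, 7, 7, 7, 7, 7, 7, 8, 8, 8]
step 2: w=[0.0238, 0.1169, 0.1169, 0.1169, 0.1169, 0.1169, 0.1169, 0.0917, 0.0917, 0.0917]  mean=2.4173  Neff=9.2837  idx=[1, 2, 3, 4, 4, 5, 6, 7, 8, 9]
step 3: w=[0.1429, 0.1429, 0.1429, 0.1429, 0.1429, 0.1429, 0.1429, 0.0000, 0.0000, 0.0000]  mean=2.1700  Neff=7.0000  idx=[0, 1, 1, 2, 3, 3, 4, 5, 5, 6]

resampled_idx = [0, 1, 1, 2, 3, 3, 4, 5, 5, 6]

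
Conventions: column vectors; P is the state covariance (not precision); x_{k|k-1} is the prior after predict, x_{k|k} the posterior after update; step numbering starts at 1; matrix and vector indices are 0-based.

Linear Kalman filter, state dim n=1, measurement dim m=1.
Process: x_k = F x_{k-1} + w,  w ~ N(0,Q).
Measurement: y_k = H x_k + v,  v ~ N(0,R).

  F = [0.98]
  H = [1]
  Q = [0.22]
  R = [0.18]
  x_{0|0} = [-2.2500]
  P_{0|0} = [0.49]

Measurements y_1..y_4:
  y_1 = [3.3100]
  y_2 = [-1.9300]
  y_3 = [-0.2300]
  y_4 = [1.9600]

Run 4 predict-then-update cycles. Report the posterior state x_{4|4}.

step 1: x^-=[-2.2050]  P^-=[0.6906]  S=[0.8706]  K=[0.7932]  nu=[5.5150]  x^+=[2.1697]  P^+=[0.1428]
step 2: x^-=[2.1264]  P^-=[0.3571]  S=[0.5371]  K=[0.6649]  nu=[-4.0564]  x^+=[-0.5707]  P^+=[0.1197]
step 3: x^-=[-0.5592]  P^-=[0.3349]  S=[0.5149]  K=[0.6504]  nu=[0.3292]  x^+=[-0.3451]  P^+=[0.1171]
step 4: x^-=[-0.3382]  P^-=[0.3324]  S=[0.5124]  K=[0.6487]  nu=[2.2982]  x^+=[1.1527]  P^+=[0.1168]

x_post = [1.1527]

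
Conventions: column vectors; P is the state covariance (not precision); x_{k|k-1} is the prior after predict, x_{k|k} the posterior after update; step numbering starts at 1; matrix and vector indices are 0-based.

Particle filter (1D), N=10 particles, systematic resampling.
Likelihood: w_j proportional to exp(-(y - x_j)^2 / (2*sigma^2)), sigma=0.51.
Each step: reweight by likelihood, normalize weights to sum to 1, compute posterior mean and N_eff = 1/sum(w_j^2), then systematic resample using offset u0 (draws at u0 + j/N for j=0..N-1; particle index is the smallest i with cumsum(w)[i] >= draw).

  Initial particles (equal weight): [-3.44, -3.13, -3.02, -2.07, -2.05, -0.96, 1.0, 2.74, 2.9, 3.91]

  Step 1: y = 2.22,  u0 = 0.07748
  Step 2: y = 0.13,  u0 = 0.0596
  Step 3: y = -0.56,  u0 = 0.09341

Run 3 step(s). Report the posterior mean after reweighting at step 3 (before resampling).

post_mean = 2.7422

step 1: w=[0.0000, 0.0000, 0.0000, 0.0000, 0.0000, 0.0000, 0.0536, 0.5573, 0.3853, 0.0039]  mean=2.7129  Neff=2.1652  idx=[7, 7, 7, 7, 7, 7, 8, 8, 8, 8]
step 2: w=[0.1478, 0.1478, 0.1478, 0.1478, 0.1478, 0.1478, 0.0283, 0.0283, 0.0283, 0.0283]  mean=2.7581  Neff=7.4452  idx=[0, 1, 1, 2, 3, 3, 4, 5, 5, 8]
step 3: w=[0.1096, 0.1096, 0.1096, 0.1096, 0.1096, 0.1096, 0.1096, 0.1096, 0.1096, 0.0137]  mean=2.7422  Neff=9.2358  idx=[0, 1, 2, 3, 4, 5, 6, 7, 8, 9]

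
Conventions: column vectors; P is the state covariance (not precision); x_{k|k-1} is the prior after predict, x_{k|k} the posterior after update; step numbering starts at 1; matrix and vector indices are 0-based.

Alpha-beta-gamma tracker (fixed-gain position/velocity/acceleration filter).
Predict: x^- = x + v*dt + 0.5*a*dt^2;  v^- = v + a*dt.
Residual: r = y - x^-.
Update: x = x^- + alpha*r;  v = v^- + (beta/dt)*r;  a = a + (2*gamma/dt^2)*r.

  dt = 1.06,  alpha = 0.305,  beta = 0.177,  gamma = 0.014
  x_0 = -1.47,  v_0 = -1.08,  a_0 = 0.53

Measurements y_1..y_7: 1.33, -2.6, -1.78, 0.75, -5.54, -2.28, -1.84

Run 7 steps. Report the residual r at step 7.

step 1: x_pred=-2.3170  r=3.6470  x^+=-1.2047  v^+=0.0908  a^+=0.6209
step 2: x_pred=-0.7596  r=-1.8404  x^+=-1.3210  v^+=0.4416  a^+=0.5750
step 3: x_pred=-0.5298  r=-1.2502  x^+=-0.9111  v^+=0.8424  a^+=0.5439
step 4: x_pred=0.2874  r=0.4626  x^+=0.4285  v^+=1.4961  a^+=0.5554
step 5: x_pred=2.3264  r=-7.8664  x^+=-0.0729  v^+=0.7713  a^+=0.3594
step 6: x_pred=0.9466  r=-3.2266  x^+=-0.0375  v^+=0.6135  a^+=0.2790
step 7: x_pred=0.7695  r=-2.6095  x^+=-0.0264  v^+=0.4734  a^+=0.2139

resid = -2.6095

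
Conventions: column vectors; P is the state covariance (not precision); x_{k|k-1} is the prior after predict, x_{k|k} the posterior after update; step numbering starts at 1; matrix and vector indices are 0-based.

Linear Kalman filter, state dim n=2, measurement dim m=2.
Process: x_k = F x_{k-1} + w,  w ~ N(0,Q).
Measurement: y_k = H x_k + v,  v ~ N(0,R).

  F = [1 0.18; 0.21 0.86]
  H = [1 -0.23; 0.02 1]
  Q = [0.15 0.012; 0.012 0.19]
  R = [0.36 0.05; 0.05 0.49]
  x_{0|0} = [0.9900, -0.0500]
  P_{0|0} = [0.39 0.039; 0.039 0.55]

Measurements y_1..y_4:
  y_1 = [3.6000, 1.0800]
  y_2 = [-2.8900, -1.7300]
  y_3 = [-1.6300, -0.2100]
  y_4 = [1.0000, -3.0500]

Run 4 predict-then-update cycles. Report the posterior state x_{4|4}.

step 1: x^-=[0.9810, 0.1649]  P^-=[0.5719 0.2141; 0.2141 0.6281]  S=[0.8666 0.1301; 0.1301 1.1269]  K=[0.5831 0.1328; -0.0040 0.5616]  nu=[2.6569, 0.8955]  x^+=[2.6493, 0.6573]  P^+=[0.2372 0.0895; 0.0895 0.2732]
step 2: x^-=[2.7676, 1.1216]  P^-=[0.4282 0.1844; 0.1844 0.4348]  S=[0.7264 0.1421; 0.1421 0.9324]  K=[0.5057 0.1299; 0.0249 0.4665]  nu=[-5.3996, -2.9070]  x^+=[-0.3407, -0.3692]  P^+=[0.2080 0.0848; 0.0848 0.2282]
step 3: x^-=[-0.4071, -0.3891]  P^-=[0.3960 0.1671; 0.1671 0.3985]  S=[0.7002 0.1326; 0.1326 0.8954]  K=[0.4873 0.1233; 0.0234 0.4454]  nu=[-1.3124, 0.1872]  x^+=[-1.0235, -0.3364]  P^+=[0.2002 0.0808; 0.0808 0.2178]
step 4: x^-=[-1.0841, -0.5043]  P^-=[0.3863 0.1603; 0.1603 0.3891]  S=[0.6932 0.1278; 0.1278 0.8856]  K=[0.4820 0.1202; 0.0210 0.4399]  nu=[1.9681, -2.5241]  x^+=[-0.4388, -1.5732]  P^+=[0.1977 0.0790; 0.0790 0.2150]

x_post = [-0.4388, -1.5732]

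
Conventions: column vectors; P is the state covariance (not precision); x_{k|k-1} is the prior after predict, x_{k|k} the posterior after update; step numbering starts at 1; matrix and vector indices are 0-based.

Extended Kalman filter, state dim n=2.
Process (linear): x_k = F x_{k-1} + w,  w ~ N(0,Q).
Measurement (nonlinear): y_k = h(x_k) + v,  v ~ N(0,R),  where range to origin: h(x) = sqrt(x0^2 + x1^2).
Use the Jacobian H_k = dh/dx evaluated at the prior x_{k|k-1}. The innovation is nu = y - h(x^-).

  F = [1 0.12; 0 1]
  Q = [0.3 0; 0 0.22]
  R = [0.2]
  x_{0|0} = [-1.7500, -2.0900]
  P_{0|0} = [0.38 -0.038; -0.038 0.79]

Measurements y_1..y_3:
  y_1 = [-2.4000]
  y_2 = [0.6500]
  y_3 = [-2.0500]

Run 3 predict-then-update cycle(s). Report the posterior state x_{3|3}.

x_post = [-1.3832, -0.2464]

step 1: x^-=[-2.0008, -2.0900]  P^-=[0.6823 0.0568; 0.0568 1.0100]  H_jac=[-0.6915 -0.7224]  S=[1.1100]  K=[-0.4620; -0.6927]  nu=[-5.2933]  x^+=[0.4447, 1.5764]  P^+=[0.4453 -0.2984; -0.2984 0.4775]
step 2: x^-=[0.6339, 1.5764]  P^-=[0.6806 -0.2411; -0.2411 0.6975]  H_jac=[0.3731 0.9278]  S=[0.7282]  K=[0.0415; 0.7651]  nu=[-1.0491]  x^+=[0.5904, 0.7738]  P^+=[0.6793 -0.2642; -0.2642 0.2712]
step 3: x^-=[0.6832, 0.7738]  P^-=[0.9198 -0.2317; -0.2317 0.4912]  H_jac=[0.6619 0.7496]  S=[0.6491]  K=[0.6704; 0.3310]  nu=[-3.0822]  x^+=[-1.3832, -0.2464]  P^+=[0.6281 -0.3757; -0.3757 0.4201]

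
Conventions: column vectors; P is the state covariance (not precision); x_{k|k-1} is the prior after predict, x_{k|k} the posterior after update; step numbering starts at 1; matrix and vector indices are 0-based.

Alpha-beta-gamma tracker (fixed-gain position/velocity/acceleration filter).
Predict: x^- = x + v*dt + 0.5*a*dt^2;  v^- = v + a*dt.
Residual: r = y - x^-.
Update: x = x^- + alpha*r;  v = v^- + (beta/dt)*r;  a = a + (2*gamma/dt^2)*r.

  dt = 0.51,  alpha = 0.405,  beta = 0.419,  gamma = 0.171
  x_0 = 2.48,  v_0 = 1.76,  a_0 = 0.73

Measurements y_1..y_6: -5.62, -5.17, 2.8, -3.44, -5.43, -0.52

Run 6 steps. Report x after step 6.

step 1: x_pred=3.4725  r=-9.0925  x^+=-0.2099  v^+=-5.3378  a^+=-11.2256
step 2: x_pred=-4.3921  r=-0.7779  x^+=-4.7072  v^+=-11.7020  a^+=-12.2484
step 3: x_pred=-12.2681  r=15.0681  x^+=-6.1655  v^+=-5.5692  a^+=7.5643
step 4: x_pred=-8.0221  r=4.5821  x^+=-6.1663  v^+=2.0531  a^+=13.5891
step 5: x_pred=-3.3520  r=-2.0780  x^+=-4.1936  v^+=7.2763  a^+=10.8568
step 6: x_pred=0.9293  r=-1.4493  x^+=0.3423  v^+=11.6226  a^+=8.9512

x_post = 0.3423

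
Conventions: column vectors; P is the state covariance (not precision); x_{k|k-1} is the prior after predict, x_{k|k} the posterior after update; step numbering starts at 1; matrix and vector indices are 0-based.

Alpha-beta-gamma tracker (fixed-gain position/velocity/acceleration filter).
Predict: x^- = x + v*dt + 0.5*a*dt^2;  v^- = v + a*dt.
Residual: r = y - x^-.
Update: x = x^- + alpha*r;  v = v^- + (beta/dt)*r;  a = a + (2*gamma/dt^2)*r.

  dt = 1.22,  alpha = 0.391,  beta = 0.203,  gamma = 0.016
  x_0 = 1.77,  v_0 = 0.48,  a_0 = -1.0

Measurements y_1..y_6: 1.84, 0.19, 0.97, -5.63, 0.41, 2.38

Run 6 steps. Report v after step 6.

v_post = -1.7015

step 1: x_pred=1.6114  r=0.2286  x^+=1.7008  v^+=-0.7020  a^+=-0.9951
step 2: x_pred=0.1038  r=0.0862  x^+=0.1375  v^+=-1.9016  a^+=-0.9932
step 3: x_pred=-2.9216  r=3.8916  x^+=-1.4000  v^+=-2.4658  a^+=-0.9096
step 4: x_pred=-5.0852  r=-0.5448  x^+=-5.2982  v^+=-3.6662  a^+=-0.9213
step 5: x_pred=-10.4565  r=10.8665  x^+=-6.2077  v^+=-2.9820  a^+=-0.6877
step 6: x_pred=-10.3575  r=12.7375  x^+=-5.3771  v^+=-1.7015  a^+=-0.4138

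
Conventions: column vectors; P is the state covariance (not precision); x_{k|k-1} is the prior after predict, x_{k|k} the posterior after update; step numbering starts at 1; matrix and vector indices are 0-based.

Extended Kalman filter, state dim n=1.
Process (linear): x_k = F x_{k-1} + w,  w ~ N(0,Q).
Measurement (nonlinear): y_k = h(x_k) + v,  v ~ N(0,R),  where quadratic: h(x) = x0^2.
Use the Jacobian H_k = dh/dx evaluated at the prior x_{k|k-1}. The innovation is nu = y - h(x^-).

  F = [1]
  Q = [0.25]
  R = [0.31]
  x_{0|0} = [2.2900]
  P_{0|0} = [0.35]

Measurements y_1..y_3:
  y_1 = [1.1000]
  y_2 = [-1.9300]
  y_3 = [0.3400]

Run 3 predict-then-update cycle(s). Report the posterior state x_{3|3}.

step 1: x^-=[2.2900]  P^-=[0.6000]  H_jac=[4.5800]  S=[12.8958]  K=[0.2131]  nu=[-4.1441]  x^+=[1.4069]  P^+=[0.0144]
step 2: x^-=[1.4069]  P^-=[0.2644]  H_jac=[2.8139]  S=[2.4036]  K=[0.3096]  nu=[-3.9094]  x^+=[0.1968]  P^+=[0.0341]
step 3: x^-=[0.1968]  P^-=[0.2841]  H_jac=[0.3935]  S=[0.3540]  K=[0.3158]  nu=[0.3013]  x^+=[0.2919]  P^+=[0.2488]

x_post = [0.2919]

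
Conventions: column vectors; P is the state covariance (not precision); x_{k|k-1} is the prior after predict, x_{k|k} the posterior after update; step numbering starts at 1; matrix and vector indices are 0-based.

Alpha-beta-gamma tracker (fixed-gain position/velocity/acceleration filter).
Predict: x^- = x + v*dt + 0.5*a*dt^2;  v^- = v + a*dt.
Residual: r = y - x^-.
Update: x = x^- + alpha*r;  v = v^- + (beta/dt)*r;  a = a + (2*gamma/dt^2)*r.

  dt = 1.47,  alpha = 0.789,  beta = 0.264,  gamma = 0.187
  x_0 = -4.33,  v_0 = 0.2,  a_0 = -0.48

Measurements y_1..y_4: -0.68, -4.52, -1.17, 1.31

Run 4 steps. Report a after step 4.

step 1: x_pred=-4.5546  r=3.8746  x^+=-1.4975  v^+=0.1902  a^+=0.1906
step 2: x_pred=-1.0119  r=-3.5081  x^+=-3.7798  v^+=-0.1596  a^+=-0.4166
step 3: x_pred=-4.4645  r=3.2945  x^+=-1.8651  v^+=-0.1803  a^+=0.1536
step 4: x_pred=-1.9641  r=3.2741  x^+=0.6192  v^+=0.6336  a^+=0.7203

a_post = 0.7203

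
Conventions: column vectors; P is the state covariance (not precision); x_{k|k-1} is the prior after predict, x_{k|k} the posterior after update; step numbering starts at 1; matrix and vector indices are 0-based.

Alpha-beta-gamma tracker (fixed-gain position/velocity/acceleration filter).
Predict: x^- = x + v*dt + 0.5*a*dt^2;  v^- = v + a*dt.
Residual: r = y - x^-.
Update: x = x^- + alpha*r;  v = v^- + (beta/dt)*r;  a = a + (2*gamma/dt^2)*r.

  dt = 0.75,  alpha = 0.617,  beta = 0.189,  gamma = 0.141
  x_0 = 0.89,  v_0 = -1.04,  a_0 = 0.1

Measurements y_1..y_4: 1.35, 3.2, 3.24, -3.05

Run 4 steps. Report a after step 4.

a_post = -2.1488

step 1: x_pred=0.1381  r=1.2119  x^+=0.8859  v^+=-0.6596  a^+=0.7076
step 2: x_pred=0.5901  r=2.6099  x^+=2.2004  v^+=0.5287  a^+=2.0160
step 3: x_pred=3.1640  r=0.0760  x^+=3.2109  v^+=2.0599  a^+=2.0541
step 4: x_pred=5.3335  r=-8.3835  x^+=0.1609  v^+=1.4878  a^+=-2.1488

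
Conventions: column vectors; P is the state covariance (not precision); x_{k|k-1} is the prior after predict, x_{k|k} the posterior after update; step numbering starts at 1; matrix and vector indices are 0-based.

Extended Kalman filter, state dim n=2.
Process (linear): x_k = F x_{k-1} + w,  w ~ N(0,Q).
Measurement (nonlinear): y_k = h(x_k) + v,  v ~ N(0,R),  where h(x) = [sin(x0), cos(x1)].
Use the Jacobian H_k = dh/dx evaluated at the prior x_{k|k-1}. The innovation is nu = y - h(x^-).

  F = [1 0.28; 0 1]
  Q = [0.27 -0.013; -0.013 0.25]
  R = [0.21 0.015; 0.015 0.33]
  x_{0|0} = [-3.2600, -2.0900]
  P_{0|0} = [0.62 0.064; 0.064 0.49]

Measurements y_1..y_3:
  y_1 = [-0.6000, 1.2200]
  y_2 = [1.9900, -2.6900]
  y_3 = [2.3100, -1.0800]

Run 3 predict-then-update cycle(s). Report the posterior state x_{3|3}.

step 1: x^-=[-3.8452, -2.0900]  P^-=[0.9643 0.1882; 0.1882 0.7400]  H_jac=[-0.7625 0.0000; 0.0000 0.8682]  S=[0.7706 -0.1096; -0.1096 0.8878]  K=[-0.9445 0.0675; -0.0848 0.7132]  nu=[-1.2470, 1.7162]  x^+=[-2.5517, -0.7603]  P^+=[0.2588 0.0093; 0.0093 0.2696]
step 2: x^-=[-2.7646, -0.7603]  P^-=[0.5551 0.0718; 0.0718 0.5196]  H_jac=[-0.9298 0.0000; 0.0000 0.6891]  S=[0.6899 -0.0310; -0.0310 0.5768]  K=[-0.7461 0.0457; -0.0690 0.6171]  nu=[2.3582, -3.4146]  x^+=[-4.6800, -3.0304]  P^+=[0.1678 0.0056; 0.0056 0.2940]
step 3: x^-=[-5.5285, -3.0304]  P^-=[0.4640 0.0750; 0.0750 0.5440]  H_jac=[0.7285 0.0000; 0.0000 0.1110]  S=[0.4562 0.0211; 0.0211 0.3367]  K=[0.7419 -0.0217; 0.1117 0.1723]  nu=[1.6249, -0.0862]  x^+=[-4.3211, -2.8637]  P^+=[0.2134 0.0358; 0.0358 0.5275]

x_post = [-4.3211, -2.8637]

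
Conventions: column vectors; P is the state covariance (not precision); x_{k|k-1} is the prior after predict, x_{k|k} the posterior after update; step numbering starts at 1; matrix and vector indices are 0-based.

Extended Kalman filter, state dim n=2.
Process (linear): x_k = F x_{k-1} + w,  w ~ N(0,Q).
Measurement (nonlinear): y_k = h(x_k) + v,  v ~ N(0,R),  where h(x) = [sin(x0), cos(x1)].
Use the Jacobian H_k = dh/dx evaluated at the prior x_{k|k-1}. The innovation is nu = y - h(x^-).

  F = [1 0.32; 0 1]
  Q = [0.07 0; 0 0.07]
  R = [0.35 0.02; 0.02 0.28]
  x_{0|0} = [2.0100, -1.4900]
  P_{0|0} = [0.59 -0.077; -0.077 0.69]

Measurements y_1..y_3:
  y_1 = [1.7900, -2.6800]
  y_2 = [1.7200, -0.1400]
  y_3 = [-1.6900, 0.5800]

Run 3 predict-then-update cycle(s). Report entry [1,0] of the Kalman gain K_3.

K[1,0] = 0.1237

step 1: x^-=[1.5332, -1.4900]  P^-=[0.6814 0.1438; 0.1438 0.7600]  H_jac=[0.0376 0.0000; 0.0000 0.9967]  S=[0.3510 0.0254; 0.0254 1.0350]  K=[0.0631 0.1369; -0.0376 0.7328]  nu=[0.7907, -2.7607]  x^+=[1.2050, -3.5428]  P^+=[0.6601 0.0397; 0.0397 0.2051]
step 2: x^-=[0.0714, -3.5428]  P^-=[0.7766 0.1054; 0.1054 0.2751]  H_jac=[0.9975 0.0000; 0.0000 -0.3905]  S=[1.1226 -0.0210; -0.0210 0.3219]  K=[0.6884 -0.0828; 0.0875 -0.3280]  nu=[1.6487, 0.7806]  x^+=[1.1417, -3.6545]  P^+=[0.2399 0.0241; 0.0241 0.2307]
step 3: x^-=[-0.0277, -3.6545]  P^-=[0.3490 0.0979; 0.0979 0.3007]  H_jac=[0.9996 0.0000; 0.0000 -0.4908]  S=[0.6987 -0.0280; -0.0280 0.3524]  K=[0.4954 -0.0970; 0.1237 -0.4089]  nu=[-1.6623, 1.4513]  x^+=[-0.9919, -4.4536]  P^+=[0.1715 0.0351; 0.0351 0.2282]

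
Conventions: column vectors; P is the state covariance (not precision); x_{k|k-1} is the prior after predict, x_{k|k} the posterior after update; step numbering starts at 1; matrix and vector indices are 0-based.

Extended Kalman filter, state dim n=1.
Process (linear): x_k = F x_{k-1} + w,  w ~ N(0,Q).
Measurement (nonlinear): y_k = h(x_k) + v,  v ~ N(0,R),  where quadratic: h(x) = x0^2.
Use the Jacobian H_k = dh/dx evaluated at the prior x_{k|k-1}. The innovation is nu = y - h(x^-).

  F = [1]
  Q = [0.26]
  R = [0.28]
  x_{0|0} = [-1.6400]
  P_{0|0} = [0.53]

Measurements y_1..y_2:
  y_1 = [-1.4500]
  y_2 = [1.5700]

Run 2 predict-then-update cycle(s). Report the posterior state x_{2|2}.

x_post = [-1.1122]

step 1: x^-=[-1.6400]  P^-=[0.7900]  H_jac=[-3.2800]  S=[8.7791]  K=[-0.2952]  nu=[-4.1396]  x^+=[-0.4182]  P^+=[0.0252]
step 2: x^-=[-0.4182]  P^-=[0.2852]  H_jac=[-0.8364]  S=[0.4795]  K=[-0.4975]  nu=[1.3951]  x^+=[-1.1122]  P^+=[0.1665]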